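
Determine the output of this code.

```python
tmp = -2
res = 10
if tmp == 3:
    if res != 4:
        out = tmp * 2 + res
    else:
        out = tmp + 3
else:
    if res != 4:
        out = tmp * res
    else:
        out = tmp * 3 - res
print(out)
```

tmp=-2, res=10
tmp == 3 is False; res != 4 is True
→ out = tmp * res = -20

-20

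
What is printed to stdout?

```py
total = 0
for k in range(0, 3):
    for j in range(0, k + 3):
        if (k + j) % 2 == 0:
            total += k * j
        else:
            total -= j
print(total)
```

k=0,j=0: even sum, total = 0+0 = 0
k=0,j=1: odd sum, total = 0-1 = -1
k=0,j=2: even sum, total = (-1)+0 = -1
k=1,j=0: odd sum, total = (-1)-0 = -1
k=1,j=1: even sum, total = (-1)+1 = 0
k=1,j=2: odd sum, total = 0-2 = -2
k=1,j=3: even sum, total = (-2)+3 = 1
k=2,j=0: even sum, total = 1+0 = 1
k=2,j=1: odd sum, total = 1-1 = 0
k=2,j=2: even sum, total = 0+4 = 4
k=2,j=3: odd sum, total = 4-3 = 1
k=2,j=4: even sum, total = 1+8 = 9

9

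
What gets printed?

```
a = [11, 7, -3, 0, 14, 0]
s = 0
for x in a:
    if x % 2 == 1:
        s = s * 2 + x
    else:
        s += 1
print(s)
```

x=11: odd, s = 0*2+11 = 11
x=7: odd, s = 11*2+7 = 29
x=-3: odd, s = 29*2+(-3) = 55
x=0: not odd, s = 55+1 = 56
x=14: not odd, s = 56+1 = 57
x=0: not odd, s = 57+1 = 58

58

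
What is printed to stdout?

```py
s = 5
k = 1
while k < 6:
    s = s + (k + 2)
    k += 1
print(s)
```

30

k=1: s = 5+3 = 8
k=2: s = 8+4 = 12
k=3: s = 12+5 = 17
k=4: s = 17+6 = 23
k=5: s = 23+7 = 30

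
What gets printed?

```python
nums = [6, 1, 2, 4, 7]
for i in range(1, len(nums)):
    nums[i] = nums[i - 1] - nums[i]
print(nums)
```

[6, 5, 3, -1, -8]

i=1: nums[1] = 6-1 = 5 → [6, 5, 2, 4, 7]
i=2: nums[2] = 5-2 = 3 → [6, 5, 3, 4, 7]
i=3: nums[3] = 3-4 = -1 → [6, 5, 3, -1, 7]
i=4: nums[4] = (-1)-7 = -8 → [6, 5, 3, -1, -8]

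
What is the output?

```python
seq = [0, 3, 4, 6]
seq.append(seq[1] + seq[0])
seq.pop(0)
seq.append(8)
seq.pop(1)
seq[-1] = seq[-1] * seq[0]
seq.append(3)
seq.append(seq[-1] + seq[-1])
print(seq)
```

[3, 6, 3, 24, 3, 6]

append seq[1]+seq[0] = 3+0 = 3 → [0, 3, 4, 6, 3]
pop(0) removes 0 → [3, 4, 6, 3]
append 8 → [3, 4, 6, 3, 8]
pop(1) removes 4 → [3, 6, 3, 8]
seq[-1] = seq[-1]*seq[0] = 8*3 = 24 → [3, 6, 3, 24]
append 3 → [3, 6, 3, 24, 3]
append seq[-1]+seq[-1] = 3+3 = 6 → [3, 6, 3, 24, 3, 6]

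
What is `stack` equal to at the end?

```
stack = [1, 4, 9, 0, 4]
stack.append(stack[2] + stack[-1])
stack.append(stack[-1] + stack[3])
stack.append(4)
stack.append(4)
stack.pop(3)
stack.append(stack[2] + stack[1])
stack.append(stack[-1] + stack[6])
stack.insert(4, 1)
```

append stack[2]+stack[-1] = 9+4 = 13 → [1, 4, 9, 0, 4, 13]
append stack[-1]+stack[3] = 13+0 = 13 → [1, 4, 9, 0, 4, 13, 13]
append 4 → [1, 4, 9, 0, 4, 13, 13, 4]
append 4 → [1, 4, 9, 0, 4, 13, 13, 4, 4]
pop(3) removes 0 → [1, 4, 9, 4, 13, 13, 4, 4]
append stack[2]+stack[1] = 9+4 = 13 → [1, 4, 9, 4, 13, 13, 4, 4, 13]
append stack[-1]+stack[6] = 13+4 = 17 → [1, 4, 9, 4, 13, 13, 4, 4, 13, 17]
insert 1 at 4 → [1, 4, 9, 4, 1, 13, 13, 4, 4, 13, 17]

[1, 4, 9, 4, 1, 13, 13, 4, 4, 13, 17]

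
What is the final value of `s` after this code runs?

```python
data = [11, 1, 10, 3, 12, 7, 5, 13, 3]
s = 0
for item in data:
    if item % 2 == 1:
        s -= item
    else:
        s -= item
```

item=11: odd, s = 0-11 = -11
item=1: odd, s = (-11)-1 = -12
item=10: not odd, s = (-12)-10 = -22
item=3: odd, s = (-22)-3 = -25
item=12: not odd, s = (-25)-12 = -37
item=7: odd, s = (-37)-7 = -44
item=5: odd, s = (-44)-5 = -49
item=13: odd, s = (-49)-13 = -62
item=3: odd, s = (-62)-3 = -65

-65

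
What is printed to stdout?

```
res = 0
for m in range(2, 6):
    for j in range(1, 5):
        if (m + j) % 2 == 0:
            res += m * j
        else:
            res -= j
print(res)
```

m=2,j=1: odd sum, res = 0-1 = -1
m=2,j=2: even sum, res = (-1)+4 = 3
m=2,j=3: odd sum, res = 3-3 = 0
m=2,j=4: even sum, res = 0+8 = 8
m=3,j=1: even sum, res = 8+3 = 11
m=3,j=2: odd sum, res = 11-2 = 9
m=3,j=3: even sum, res = 9+9 = 18
m=3,j=4: odd sum, res = 18-4 = 14
m=4,j=1: odd sum, res = 14-1 = 13
m=4,j=2: even sum, res = 13+8 = 21
m=4,j=3: odd sum, res = 21-3 = 18
m=4,j=4: even sum, res = 18+16 = 34
m=5,j=1: even sum, res = 34+5 = 39
m=5,j=2: odd sum, res = 39-2 = 37
m=5,j=3: even sum, res = 37+15 = 52
m=5,j=4: odd sum, res = 52-4 = 48

48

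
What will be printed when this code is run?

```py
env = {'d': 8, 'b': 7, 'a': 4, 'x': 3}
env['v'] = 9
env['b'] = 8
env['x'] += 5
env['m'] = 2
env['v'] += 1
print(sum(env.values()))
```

40

env['v'] = 9 → {'d': 8, 'b': 7, 'a': 4, 'x': 3, 'v': 9}
env['b'] = 8 → {'d': 8, 'b': 8, 'a': 4, 'x': 3, 'v': 9}
env['x'] = 3+5 = 8 → {'d': 8, 'b': 8, 'a': 4, 'x': 8, 'v': 9}
env['m'] = 2 → {'d': 8, 'b': 8, 'a': 4, 'x': 8, 'v': 9, 'm': 2}
env['v'] = 9+1 = 10 → {'d': 8, 'b': 8, 'a': 4, 'x': 8, 'v': 10, 'm': 2}
sum of values = 40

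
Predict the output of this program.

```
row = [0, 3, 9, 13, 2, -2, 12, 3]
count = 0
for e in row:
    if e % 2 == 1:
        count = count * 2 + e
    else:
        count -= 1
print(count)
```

67

e=0: not odd, count = 0-1 = -1
e=3: odd, count = (-1)*2+3 = 1
e=9: odd, count = 1*2+9 = 11
e=13: odd, count = 11*2+13 = 35
e=2: not odd, count = 35-1 = 34
e=-2: not odd, count = 34-1 = 33
e=12: not odd, count = 33-1 = 32
e=3: odd, count = 32*2+3 = 67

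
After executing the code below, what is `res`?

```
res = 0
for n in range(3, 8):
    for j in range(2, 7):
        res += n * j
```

500

n=3,j=2: res = 0+6 = 6
n=3,j=3: res = 6+9 = 15
n=3,j=4: res = 15+12 = 27
n=3,j=5: res = 27+15 = 42
n=3,j=6: res = 42+18 = 60
n=4,j=2: res = 60+8 = 68
n=4,j=3: res = 68+12 = 80
n=4,j=4: res = 80+16 = 96
n=4,j=5: res = 96+20 = 116
n=4,j=6: res = 116+24 = 140
n=5,j=2: res = 140+10 = 150
n=5,j=3: res = 150+15 = 165
n=5,j=4: res = 165+20 = 185
n=5,j=5: res = 185+25 = 210
n=5,j=6: res = 210+30 = 240
n=6,j=2: res = 240+12 = 252
n=6,j=3: res = 252+18 = 270
n=6,j=4: res = 270+24 = 294
n=6,j=5: res = 294+30 = 324
n=6,j=6: res = 324+36 = 360
n=7,j=2: res = 360+14 = 374
n=7,j=3: res = 374+21 = 395
n=7,j=4: res = 395+28 = 423
n=7,j=5: res = 423+35 = 458
n=7,j=6: res = 458+42 = 500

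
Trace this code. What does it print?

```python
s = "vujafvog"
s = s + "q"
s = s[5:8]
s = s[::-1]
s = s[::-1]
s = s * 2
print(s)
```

vogvog

+ 'q' → 'vujafvogq'
slice [5:8] → 'vog'
reverse → 'gov'
reverse → 'vog'
repeat ×2 → 'vogvog'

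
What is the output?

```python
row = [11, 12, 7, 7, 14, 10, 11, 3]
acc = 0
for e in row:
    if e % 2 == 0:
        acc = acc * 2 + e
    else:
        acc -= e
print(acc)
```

-72

e=11: not even, acc = 0-11 = -11
e=12: even, acc = (-11)*2+12 = -10
e=7: not even, acc = (-10)-7 = -17
e=7: not even, acc = (-17)-7 = -24
e=14: even, acc = (-24)*2+14 = -34
e=10: even, acc = (-34)*2+10 = -58
e=11: not even, acc = (-58)-11 = -69
e=3: not even, acc = (-69)-3 = -72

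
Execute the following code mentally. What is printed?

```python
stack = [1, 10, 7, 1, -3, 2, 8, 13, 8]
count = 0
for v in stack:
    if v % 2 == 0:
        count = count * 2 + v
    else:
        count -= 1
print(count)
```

v=1: not even, count = 0-1 = -1
v=10: even, count = (-1)*2+10 = 8
v=7: not even, count = 8-1 = 7
v=1: not even, count = 7-1 = 6
v=-3: not even, count = 6-1 = 5
v=2: even, count = 5*2+2 = 12
v=8: even, count = 12*2+8 = 32
v=13: not even, count = 32-1 = 31
v=8: even, count = 31*2+8 = 70

70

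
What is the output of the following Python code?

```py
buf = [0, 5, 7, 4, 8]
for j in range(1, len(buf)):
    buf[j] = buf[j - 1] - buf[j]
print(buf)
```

j=1: buf[1] = 0-5 = -5 → [0, -5, 7, 4, 8]
j=2: buf[2] = (-5)-7 = -12 → [0, -5, -12, 4, 8]
j=3: buf[3] = (-12)-4 = -16 → [0, -5, -12, -16, 8]
j=4: buf[4] = (-16)-8 = -24 → [0, -5, -12, -16, -24]

[0, -5, -12, -16, -24]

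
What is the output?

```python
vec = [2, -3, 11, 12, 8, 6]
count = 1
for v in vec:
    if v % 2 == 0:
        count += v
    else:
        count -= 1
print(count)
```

27

v=2: even, count = 1+2 = 3
v=-3: not even, count = 3-1 = 2
v=11: not even, count = 2-1 = 1
v=12: even, count = 1+12 = 13
v=8: even, count = 13+8 = 21
v=6: even, count = 21+6 = 27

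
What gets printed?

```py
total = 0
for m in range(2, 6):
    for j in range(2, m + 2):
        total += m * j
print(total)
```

m=2,j=2: total = 0+4 = 4
m=2,j=3: total = 4+6 = 10
m=3,j=2: total = 10+6 = 16
m=3,j=3: total = 16+9 = 25
m=3,j=4: total = 25+12 = 37
m=4,j=2: total = 37+8 = 45
m=4,j=3: total = 45+12 = 57
m=4,j=4: total = 57+16 = 73
m=4,j=5: total = 73+20 = 93
m=5,j=2: total = 93+10 = 103
m=5,j=3: total = 103+15 = 118
m=5,j=4: total = 118+20 = 138
m=5,j=5: total = 138+25 = 163
m=5,j=6: total = 163+30 = 193

193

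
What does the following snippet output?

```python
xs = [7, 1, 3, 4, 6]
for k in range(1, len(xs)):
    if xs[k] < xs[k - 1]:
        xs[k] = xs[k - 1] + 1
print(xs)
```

[7, 8, 9, 10, 11]

k=1: 1<7, xs[1] = 7+1 = 8 → [7, 8, 3, 4, 6]
k=2: 3<8, xs[2] = 8+1 = 9 → [7, 8, 9, 4, 6]
k=3: 4<9, xs[3] = 9+1 = 10 → [7, 8, 9, 10, 6]
k=4: 6<10, xs[4] = 10+1 = 11 → [7, 8, 9, 10, 11]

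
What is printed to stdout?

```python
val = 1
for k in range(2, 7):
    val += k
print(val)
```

k=2: val = 1+2 = 3
k=3: val = 3+3 = 6
k=4: val = 6+4 = 10
k=5: val = 10+5 = 15
k=6: val = 15+6 = 21

21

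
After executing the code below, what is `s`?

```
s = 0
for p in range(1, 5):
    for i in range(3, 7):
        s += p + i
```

112

p=1,i=3: s = 0+4 = 4
p=1,i=4: s = 4+5 = 9
p=1,i=5: s = 9+6 = 15
p=1,i=6: s = 15+7 = 22
p=2,i=3: s = 22+5 = 27
p=2,i=4: s = 27+6 = 33
p=2,i=5: s = 33+7 = 40
p=2,i=6: s = 40+8 = 48
p=3,i=3: s = 48+6 = 54
p=3,i=4: s = 54+7 = 61
p=3,i=5: s = 61+8 = 69
p=3,i=6: s = 69+9 = 78
p=4,i=3: s = 78+7 = 85
p=4,i=4: s = 85+8 = 93
p=4,i=5: s = 93+9 = 102
p=4,i=6: s = 102+10 = 112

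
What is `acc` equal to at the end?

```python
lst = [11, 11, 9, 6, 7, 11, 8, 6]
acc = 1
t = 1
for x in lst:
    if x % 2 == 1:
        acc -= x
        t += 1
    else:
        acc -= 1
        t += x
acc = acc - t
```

x=11: odd, acc = 1-11 = -10; t=2
x=11: odd, acc = (-10)-11 = -21; t=3
x=9: odd, acc = (-21)-9 = -30; t=4
x=6: not odd, acc = (-30)-1 = -31; t=10
x=7: odd, acc = (-31)-7 = -38; t=11
x=11: odd, acc = (-38)-11 = -49; t=12
x=8: not odd, acc = (-49)-1 = -50; t=20
x=6: not odd, acc = (-50)-1 = -51; t=26
acc-t = (-51)-26 = -77

-77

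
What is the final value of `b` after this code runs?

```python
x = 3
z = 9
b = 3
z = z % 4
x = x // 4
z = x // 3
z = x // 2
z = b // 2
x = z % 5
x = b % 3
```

z = 9%4 = 1
x = 3//4 = 0
z = 0//3 = 0
z = 0//2 = 0
z = 3//2 = 1
x = 1%5 = 1
x = 3%3 = 0

3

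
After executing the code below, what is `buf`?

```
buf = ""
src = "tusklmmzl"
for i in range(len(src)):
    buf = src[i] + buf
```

i=0: prepend 't' → 't'
i=1: prepend 'u' → 'ut'
i=2: prepend 's' → 'sut'
i=3: prepend 'k' → 'ksut'
i=4: prepend 'l' → 'lksut'
i=5: prepend 'm' → 'mlksut'
i=6: prepend 'm' → 'mmlksut'
i=7: prepend 'z' → 'zmmlksut'
i=8: prepend 'l' → 'lzmmlksut'

'lzmmlksut'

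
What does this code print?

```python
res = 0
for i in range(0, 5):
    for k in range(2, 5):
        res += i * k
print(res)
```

90

i=0,k=2: res = 0+0 = 0
i=0,k=3: res = 0+0 = 0
i=0,k=4: res = 0+0 = 0
i=1,k=2: res = 0+2 = 2
i=1,k=3: res = 2+3 = 5
i=1,k=4: res = 5+4 = 9
i=2,k=2: res = 9+4 = 13
i=2,k=3: res = 13+6 = 19
i=2,k=4: res = 19+8 = 27
i=3,k=2: res = 27+6 = 33
i=3,k=3: res = 33+9 = 42
i=3,k=4: res = 42+12 = 54
i=4,k=2: res = 54+8 = 62
i=4,k=3: res = 62+12 = 74
i=4,k=4: res = 74+16 = 90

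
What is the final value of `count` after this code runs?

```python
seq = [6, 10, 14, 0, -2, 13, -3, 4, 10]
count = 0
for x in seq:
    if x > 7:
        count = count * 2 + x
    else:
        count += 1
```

200

x=6: not >7, count = 0+1 = 1
x=10: >7, count = 1*2+10 = 12
x=14: >7, count = 12*2+14 = 38
x=0: not >7, count = 38+1 = 39
x=-2: not >7, count = 39+1 = 40
x=13: >7, count = 40*2+13 = 93
x=-3: not >7, count = 93+1 = 94
x=4: not >7, count = 94+1 = 95
x=10: >7, count = 95*2+10 = 200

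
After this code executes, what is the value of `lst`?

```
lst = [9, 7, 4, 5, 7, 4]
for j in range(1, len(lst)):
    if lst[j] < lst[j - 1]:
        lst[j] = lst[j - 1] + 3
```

j=1: 7<9, lst[1] = 9+3 = 12 → [9, 12, 4, 5, 7, 4]
j=2: 4<12, lst[2] = 12+3 = 15 → [9, 12, 15, 5, 7, 4]
j=3: 5<15, lst[3] = 15+3 = 18 → [9, 12, 15, 18, 7, 4]
j=4: 7<18, lst[4] = 18+3 = 21 → [9, 12, 15, 18, 21, 4]
j=5: 4<21, lst[5] = 21+3 = 24 → [9, 12, 15, 18, 21, 24]

[9, 12, 15, 18, 21, 24]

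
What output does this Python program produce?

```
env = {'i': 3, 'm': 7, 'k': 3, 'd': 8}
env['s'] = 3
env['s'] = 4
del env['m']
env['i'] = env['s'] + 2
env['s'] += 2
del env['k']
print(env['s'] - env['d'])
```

env['s'] = 3 → {'i': 3, 'm': 7, 'k': 3, 'd': 8, 's': 3}
env['s'] = 4 → {'i': 3, 'm': 7, 'k': 3, 'd': 8, 's': 4}
del 'm' → {'i': 3, 'k': 3, 'd': 8, 's': 4}
env['i'] = env['s']+2 = 6 → {'i': 6, 'k': 3, 'd': 8, 's': 4}
env['s'] = 4+2 = 6 → {'i': 6, 'k': 3, 'd': 8, 's': 6}
del 'k' → {'i': 6, 'd': 8, 's': 6}
env['s']-env['d'] = 6-8 = -2

-2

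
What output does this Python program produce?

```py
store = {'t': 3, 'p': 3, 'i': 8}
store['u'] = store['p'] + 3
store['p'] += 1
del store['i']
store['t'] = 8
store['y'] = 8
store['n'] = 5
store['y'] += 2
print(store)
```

store['u'] = store['p']+3 = 6 → {'t': 3, 'p': 3, 'i': 8, 'u': 6}
store['p'] = 3+1 = 4 → {'t': 3, 'p': 4, 'i': 8, 'u': 6}
del 'i' → {'t': 3, 'p': 4, 'u': 6}
store['t'] = 8 → {'t': 8, 'p': 4, 'u': 6}
store['y'] = 8 → {'t': 8, 'p': 4, 'u': 6, 'y': 8}
store['n'] = 5 → {'t': 8, 'p': 4, 'u': 6, 'y': 8, 'n': 5}
store['y'] = 8+2 = 10 → {'t': 8, 'p': 4, 'u': 6, 'y': 10, 'n': 5}

{'t': 8, 'p': 4, 'u': 6, 'y': 10, 'n': 5}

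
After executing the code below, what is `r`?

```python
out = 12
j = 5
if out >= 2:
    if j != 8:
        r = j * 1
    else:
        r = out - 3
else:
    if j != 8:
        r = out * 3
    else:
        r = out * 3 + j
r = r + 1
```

6

out=12, j=5
out >= 2 is True; j != 8 is True
→ r = j * 1 = 5
r = 5+1 = 6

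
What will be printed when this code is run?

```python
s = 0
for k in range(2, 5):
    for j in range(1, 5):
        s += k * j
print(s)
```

k=2,j=1: s = 0+2 = 2
k=2,j=2: s = 2+4 = 6
k=2,j=3: s = 6+6 = 12
k=2,j=4: s = 12+8 = 20
k=3,j=1: s = 20+3 = 23
k=3,j=2: s = 23+6 = 29
k=3,j=3: s = 29+9 = 38
k=3,j=4: s = 38+12 = 50
k=4,j=1: s = 50+4 = 54
k=4,j=2: s = 54+8 = 62
k=4,j=3: s = 62+12 = 74
k=4,j=4: s = 74+16 = 90

90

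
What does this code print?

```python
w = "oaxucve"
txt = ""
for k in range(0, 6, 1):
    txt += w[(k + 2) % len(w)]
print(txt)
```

xucveo

k=0: add w[2]='x' → 'x'
k=1: add w[3]='u' → 'xu'
k=2: add w[4]='c' → 'xuc'
k=3: add w[5]='v' → 'xucv'
k=4: add w[6]='e' → 'xucve'
k=5: add w[0]='o' → 'xucveo'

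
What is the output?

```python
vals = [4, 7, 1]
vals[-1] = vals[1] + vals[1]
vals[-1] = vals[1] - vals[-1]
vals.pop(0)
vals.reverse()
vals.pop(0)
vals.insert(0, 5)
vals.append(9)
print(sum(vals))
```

21

vals[-1] = vals[1]+vals[1] = 7+7 = 14 → [4, 7, 14]
vals[-1] = vals[1]-vals[-1] = 7-14 = -7 → [4, 7, -7]
pop(0) removes 4 → [7, -7]
reverse → [-7, 7]
pop(0) removes -7 → [7]
insert 5 at 0 → [5, 7]
append 9 → [5, 7, 9]
sum = 21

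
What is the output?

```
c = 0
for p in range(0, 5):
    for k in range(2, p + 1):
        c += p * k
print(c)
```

p=2,k=2: c = 0+4 = 4
p=3,k=2: c = 4+6 = 10
p=3,k=3: c = 10+9 = 19
p=4,k=2: c = 19+8 = 27
p=4,k=3: c = 27+12 = 39
p=4,k=4: c = 39+16 = 55

55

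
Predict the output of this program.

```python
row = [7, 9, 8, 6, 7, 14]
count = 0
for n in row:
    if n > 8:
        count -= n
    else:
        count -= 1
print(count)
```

-27

n=7: not >8, count = 0-1 = -1
n=9: >8, count = (-1)-9 = -10
n=8: not >8, count = (-10)-1 = -11
n=6: not >8, count = (-11)-1 = -12
n=7: not >8, count = (-12)-1 = -13
n=14: >8, count = (-13)-14 = -27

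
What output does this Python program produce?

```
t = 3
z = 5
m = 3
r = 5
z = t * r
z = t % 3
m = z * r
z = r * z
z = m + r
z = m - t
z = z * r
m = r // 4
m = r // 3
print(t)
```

3

z = 3*5 = 15
z = 3%3 = 0
m = 0*5 = 0
z = 5*0 = 0
z = 0+5 = 5
z = 0-3 = -3
z = (-3)*5 = -15
m = 5//4 = 1
m = 5//3 = 1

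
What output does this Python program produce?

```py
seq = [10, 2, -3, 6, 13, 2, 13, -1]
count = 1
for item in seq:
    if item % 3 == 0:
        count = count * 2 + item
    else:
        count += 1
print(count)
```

16

item=10: not %3==0, count = 1+1 = 2
item=2: not %3==0, count = 2+1 = 3
item=-3: %3==0, count = 3*2+(-3) = 3
item=6: %3==0, count = 3*2+6 = 12
item=13: not %3==0, count = 12+1 = 13
item=2: not %3==0, count = 13+1 = 14
item=13: not %3==0, count = 14+1 = 15
item=-1: not %3==0, count = 15+1 = 16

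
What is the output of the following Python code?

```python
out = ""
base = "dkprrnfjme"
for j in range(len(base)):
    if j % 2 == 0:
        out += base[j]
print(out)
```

dprfm

j=0: add 'd' → 'd'
j=1: skip
j=2: add 'p' → 'dp'
j=3: skip
j=4: add 'r' → 'dpr'
j=5: skip
j=6: add 'f' → 'dprf'
j=7: skip
j=8: add 'm' → 'dprfm'
j=9: skip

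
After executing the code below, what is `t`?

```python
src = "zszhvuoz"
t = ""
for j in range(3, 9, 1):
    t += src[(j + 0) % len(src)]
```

'hvuozz'

j=3: add src[3]='h' → 'h'
j=4: add src[4]='v' → 'hv'
j=5: add src[5]='u' → 'hvu'
j=6: add src[6]='o' → 'hvuo'
j=7: add src[7]='z' → 'hvuoz'
j=8: add src[0]='z' → 'hvuozz'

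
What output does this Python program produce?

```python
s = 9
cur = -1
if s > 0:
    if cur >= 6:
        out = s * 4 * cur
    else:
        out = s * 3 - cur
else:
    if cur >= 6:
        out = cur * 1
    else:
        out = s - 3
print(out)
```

28

s=9, cur=-1
s > 0 is True; cur >= 6 is False
→ out = s * 3 - cur = 28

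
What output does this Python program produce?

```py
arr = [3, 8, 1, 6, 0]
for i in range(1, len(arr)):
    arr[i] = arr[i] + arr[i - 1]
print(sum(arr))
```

62

i=1: arr[1] = 8+3 = 11 → [3, 11, 1, 6, 0]
i=2: arr[2] = 1+11 = 12 → [3, 11, 12, 6, 0]
i=3: arr[3] = 6+12 = 18 → [3, 11, 12, 18, 0]
i=4: arr[4] = 0+18 = 18 → [3, 11, 12, 18, 18]
sum = 62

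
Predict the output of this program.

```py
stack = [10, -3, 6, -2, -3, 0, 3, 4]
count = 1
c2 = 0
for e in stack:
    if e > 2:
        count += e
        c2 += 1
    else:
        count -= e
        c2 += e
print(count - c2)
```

36

e=10: >2, count = 1+10 = 11; c2=1
e=-3: not >2, count = 11-(-3) = 14; c2=-2
e=6: >2, count = 14+6 = 20; c2=-1
e=-2: not >2, count = 20-(-2) = 22; c2=-3
e=-3: not >2, count = 22-(-3) = 25; c2=-6
e=0: not >2, count = 25-0 = 25; c2=-6
e=3: >2, count = 25+3 = 28; c2=-5
e=4: >2, count = 28+4 = 32; c2=-4
count-c2 = 32-(-4) = 36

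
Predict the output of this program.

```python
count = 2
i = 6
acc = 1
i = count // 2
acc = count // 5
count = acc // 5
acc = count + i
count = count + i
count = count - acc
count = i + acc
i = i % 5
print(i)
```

1

i = 2//2 = 1
acc = 2//5 = 0
count = 0//5 = 0
acc = 0+1 = 1
count = 0+1 = 1
count = 1-1 = 0
count = 1+1 = 2
i = 1%5 = 1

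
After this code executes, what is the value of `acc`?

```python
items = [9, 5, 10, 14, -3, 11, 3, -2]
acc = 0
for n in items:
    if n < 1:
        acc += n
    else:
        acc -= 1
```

-11

n=9: not <1, acc = 0-1 = -1
n=5: not <1, acc = (-1)-1 = -2
n=10: not <1, acc = (-2)-1 = -3
n=14: not <1, acc = (-3)-1 = -4
n=-3: <1, acc = (-4)+(-3) = -7
n=11: not <1, acc = (-7)-1 = -8
n=3: not <1, acc = (-8)-1 = -9
n=-2: <1, acc = (-9)+(-2) = -11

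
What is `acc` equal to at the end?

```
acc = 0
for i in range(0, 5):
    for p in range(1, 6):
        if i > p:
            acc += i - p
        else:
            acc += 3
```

i=0,p=1: not 0>1, acc = 0+3 = 3
i=0,p=2: not 0>2, acc = 3+3 = 6
i=0,p=3: not 0>3, acc = 6+3 = 9
i=0,p=4: not 0>4, acc = 9+3 = 12
i=0,p=5: not 0>5, acc = 12+3 = 15
i=1,p=1: not 1>1, acc = 15+3 = 18
i=1,p=2: not 1>2, acc = 18+3 = 21
i=1,p=3: not 1>3, acc = 21+3 = 24
i=1,p=4: not 1>4, acc = 24+3 = 27
i=1,p=5: not 1>5, acc = 27+3 = 30
i=2,p=1: 2>1, acc = 30+1 = 31
i=2,p=2: not 2>2, acc = 31+3 = 34
i=2,p=3: not 2>3, acc = 34+3 = 37
i=2,p=4: not 2>4, acc = 37+3 = 40
i=2,p=5: not 2>5, acc = 40+3 = 43
i=3,p=1: 3>1, acc = 43+2 = 45
i=3,p=2: 3>2, acc = 45+1 = 46
i=3,p=3: not 3>3, acc = 46+3 = 49
i=3,p=4: not 3>4, acc = 49+3 = 52
i=3,p=5: not 3>5, acc = 52+3 = 55
i=4,p=1: 4>1, acc = 55+3 = 58
i=4,p=2: 4>2, acc = 58+2 = 60
i=4,p=3: 4>3, acc = 60+1 = 61
i=4,p=4: not 4>4, acc = 61+3 = 64
i=4,p=5: not 4>5, acc = 64+3 = 67

67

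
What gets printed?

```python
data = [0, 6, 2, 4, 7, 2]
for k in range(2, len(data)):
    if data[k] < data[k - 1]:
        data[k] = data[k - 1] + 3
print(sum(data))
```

60

k=2: 2<6, data[2] = 6+3 = 9 → [0, 6, 9, 4, 7, 2]
k=3: 4<9, data[3] = 9+3 = 12 → [0, 6, 9, 12, 7, 2]
k=4: 7<12, data[4] = 12+3 = 15 → [0, 6, 9, 12, 15, 2]
k=5: 2<15, data[5] = 15+3 = 18 → [0, 6, 9, 12, 15, 18]
sum = 60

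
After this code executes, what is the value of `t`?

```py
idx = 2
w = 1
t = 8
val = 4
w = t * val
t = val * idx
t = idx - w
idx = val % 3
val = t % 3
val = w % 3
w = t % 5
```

-30

w = 8*4 = 32
t = 4*2 = 8
t = 2-32 = -30
idx = 4%3 = 1
val = (-30)%3 = 0
val = 32%3 = 2
w = (-30)%5 = 0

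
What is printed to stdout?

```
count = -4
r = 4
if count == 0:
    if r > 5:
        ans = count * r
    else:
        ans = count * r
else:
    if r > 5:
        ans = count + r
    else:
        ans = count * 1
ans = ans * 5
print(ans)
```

count=-4, r=4
count == 0 is False; r > 5 is False
→ ans = count * 1 = -4
ans = (-4)*5 = -20

-20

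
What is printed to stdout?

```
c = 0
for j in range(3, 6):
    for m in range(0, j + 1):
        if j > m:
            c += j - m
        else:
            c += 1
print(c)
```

j=3,m=0: 3>0, c = 0+3 = 3
j=3,m=1: 3>1, c = 3+2 = 5
j=3,m=2: 3>2, c = 5+1 = 6
j=3,m=3: not 3>3, c = 6+1 = 7
j=4,m=0: 4>0, c = 7+4 = 11
j=4,m=1: 4>1, c = 11+3 = 14
j=4,m=2: 4>2, c = 14+2 = 16
j=4,m=3: 4>3, c = 16+1 = 17
j=4,m=4: not 4>4, c = 17+1 = 18
j=5,m=0: 5>0, c = 18+5 = 23
j=5,m=1: 5>1, c = 23+4 = 27
j=5,m=2: 5>2, c = 27+3 = 30
j=5,m=3: 5>3, c = 30+2 = 32
j=5,m=4: 5>4, c = 32+1 = 33
j=5,m=5: not 5>5, c = 33+1 = 34

34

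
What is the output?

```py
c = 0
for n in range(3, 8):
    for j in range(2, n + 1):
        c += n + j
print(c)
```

185

n=3,j=2: c = 0+5 = 5
n=3,j=3: c = 5+6 = 11
n=4,j=2: c = 11+6 = 17
n=4,j=3: c = 17+7 = 24
n=4,j=4: c = 24+8 = 32
n=5,j=2: c = 32+7 = 39
n=5,j=3: c = 39+8 = 47
n=5,j=4: c = 47+9 = 56
n=5,j=5: c = 56+10 = 66
n=6,j=2: c = 66+8 = 74
n=6,j=3: c = 74+9 = 83
n=6,j=4: c = 83+10 = 93
n=6,j=5: c = 93+11 = 104
n=6,j=6: c = 104+12 = 116
n=7,j=2: c = 116+9 = 125
n=7,j=3: c = 125+10 = 135
n=7,j=4: c = 135+11 = 146
n=7,j=5: c = 146+12 = 158
n=7,j=6: c = 158+13 = 171
n=7,j=7: c = 171+14 = 185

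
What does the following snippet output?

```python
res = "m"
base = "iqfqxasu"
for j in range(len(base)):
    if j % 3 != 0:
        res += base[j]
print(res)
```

mqfxau

j=0: skip
j=1: add 'q' → 'mq'
j=2: add 'f' → 'mqf'
j=3: skip
j=4: add 'x' → 'mqfx'
j=5: add 'a' → 'mqfxa'
j=6: skip
j=7: add 'u' → 'mqfxau'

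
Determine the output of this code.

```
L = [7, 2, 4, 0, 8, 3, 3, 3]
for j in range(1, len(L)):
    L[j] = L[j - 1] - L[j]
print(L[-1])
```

-16

j=1: L[1] = 7-2 = 5 → [7, 5, 4, 0, 8, 3, 3, 3]
j=2: L[2] = 5-4 = 1 → [7, 5, 1, 0, 8, 3, 3, 3]
j=3: L[3] = 1-0 = 1 → [7, 5, 1, 1, 8, 3, 3, 3]
j=4: L[4] = 1-8 = -7 → [7, 5, 1, 1, -7, 3, 3, 3]
j=5: L[5] = (-7)-3 = -10 → [7, 5, 1, 1, -7, -10, 3, 3]
j=6: L[6] = (-10)-3 = -13 → [7, 5, 1, 1, -7, -10, -13, 3]
j=7: L[7] = (-13)-3 = -16 → [7, 5, 1, 1, -7, -10, -13, -16]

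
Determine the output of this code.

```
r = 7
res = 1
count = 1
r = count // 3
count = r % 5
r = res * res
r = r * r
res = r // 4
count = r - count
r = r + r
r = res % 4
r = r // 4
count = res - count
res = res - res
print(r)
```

0

r = 1//3 = 0
count = 0%5 = 0
r = 1*1 = 1
r = 1*1 = 1
res = 1//4 = 0
count = 1-0 = 1
r = 1+1 = 2
r = 0%4 = 0
r = 0//4 = 0
count = 0-1 = -1
res = 0-0 = 0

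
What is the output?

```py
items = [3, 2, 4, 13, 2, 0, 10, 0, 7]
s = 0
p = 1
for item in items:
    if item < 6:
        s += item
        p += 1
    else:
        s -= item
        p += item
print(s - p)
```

item=3: <6, s = 0+3 = 3; p=2
item=2: <6, s = 3+2 = 5; p=3
item=4: <6, s = 5+4 = 9; p=4
item=13: not <6, s = 9-13 = -4; p=17
item=2: <6, s = (-4)+2 = -2; p=18
item=0: <6, s = (-2)+0 = -2; p=19
item=10: not <6, s = (-2)-10 = -12; p=29
item=0: <6, s = (-12)+0 = -12; p=30
item=7: not <6, s = (-12)-7 = -19; p=37
s-p = (-19)-37 = -56

-56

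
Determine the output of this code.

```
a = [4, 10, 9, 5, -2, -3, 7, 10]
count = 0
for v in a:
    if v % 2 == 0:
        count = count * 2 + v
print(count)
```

v=4: even, count = 0*2+4 = 4
v=10: even, count = 4*2+10 = 18
v=9: not even
v=5: not even
v=-2: even, count = 18*2+(-2) = 34
v=-3: not even
v=7: not even
v=10: even, count = 34*2+10 = 78

78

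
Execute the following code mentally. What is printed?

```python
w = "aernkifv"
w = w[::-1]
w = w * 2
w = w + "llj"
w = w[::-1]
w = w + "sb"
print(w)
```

reverse → 'vfiknrea'
repeat ×2 → 'vfiknreavfiknrea'
+ 'llj' → 'vfiknreavfiknreallj'
reverse → 'jllaernkifvaernkifv'
+ 'sb' → 'jllaernkifvaernkifvsb'

jllaernkifvaernkifvsb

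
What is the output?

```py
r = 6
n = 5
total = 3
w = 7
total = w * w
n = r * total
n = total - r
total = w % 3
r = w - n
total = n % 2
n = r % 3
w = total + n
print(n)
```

0

total = 7*7 = 49
n = 6*49 = 294
n = 49-6 = 43
total = 7%3 = 1
r = 7-43 = -36
total = 43%2 = 1
n = (-36)%3 = 0
w = 1+0 = 1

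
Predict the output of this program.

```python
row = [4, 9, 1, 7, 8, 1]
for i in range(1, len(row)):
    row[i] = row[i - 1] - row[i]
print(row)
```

i=1: row[1] = 4-9 = -5 → [4, -5, 1, 7, 8, 1]
i=2: row[2] = (-5)-1 = -6 → [4, -5, -6, 7, 8, 1]
i=3: row[3] = (-6)-7 = -13 → [4, -5, -6, -13, 8, 1]
i=4: row[4] = (-13)-8 = -21 → [4, -5, -6, -13, -21, 1]
i=5: row[5] = (-21)-1 = -22 → [4, -5, -6, -13, -21, -22]

[4, -5, -6, -13, -21, -22]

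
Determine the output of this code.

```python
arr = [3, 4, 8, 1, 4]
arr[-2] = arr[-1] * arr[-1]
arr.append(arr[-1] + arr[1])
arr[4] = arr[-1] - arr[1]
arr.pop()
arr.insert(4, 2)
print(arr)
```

arr[-2] = arr[-1]*arr[-1] = 4*4 = 16 → [3, 4, 8, 16, 4]
append arr[-1]+arr[1] = 4+4 = 8 → [3, 4, 8, 16, 4, 8]
arr[4] = arr[-1]-arr[1] = 8-4 = 4 → [3, 4, 8, 16, 4, 8]
pop() removes 8 → [3, 4, 8, 16, 4]
insert 2 at 4 → [3, 4, 8, 16, 2, 4]

[3, 4, 8, 16, 2, 4]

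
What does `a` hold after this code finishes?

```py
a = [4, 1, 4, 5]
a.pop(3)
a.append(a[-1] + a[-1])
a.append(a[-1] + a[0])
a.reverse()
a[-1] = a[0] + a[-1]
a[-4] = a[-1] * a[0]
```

pop(3) removes 5 → [4, 1, 4]
append a[-1]+a[-1] = 4+4 = 8 → [4, 1, 4, 8]
append a[-1]+a[0] = 8+4 = 12 → [4, 1, 4, 8, 12]
reverse → [12, 8, 4, 1, 4]
a[-1] = a[0]+a[-1] = 12+4 = 16 → [12, 8, 4, 1, 16]
a[-4] = a[-1]*a[0] = 16*12 = 192 → [12, 192, 4, 1, 16]

[12, 192, 4, 1, 16]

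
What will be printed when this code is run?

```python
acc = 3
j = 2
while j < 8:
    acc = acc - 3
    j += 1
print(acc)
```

j=2: acc = 3-3 = 0
j=3: acc = 0-3 = -3
j=4: acc = (-3)-3 = -6
j=5: acc = (-6)-3 = -9
j=6: acc = (-9)-3 = -12
j=7: acc = (-12)-3 = -15

-15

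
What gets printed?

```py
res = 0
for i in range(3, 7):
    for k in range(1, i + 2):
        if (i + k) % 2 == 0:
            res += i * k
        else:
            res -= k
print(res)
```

110

i=3,k=1: even sum, res = 0+3 = 3
i=3,k=2: odd sum, res = 3-2 = 1
i=3,k=3: even sum, res = 1+9 = 10
i=3,k=4: odd sum, res = 10-4 = 6
i=4,k=1: odd sum, res = 6-1 = 5
i=4,k=2: even sum, res = 5+8 = 13
i=4,k=3: odd sum, res = 13-3 = 10
i=4,k=4: even sum, res = 10+16 = 26
i=4,k=5: odd sum, res = 26-5 = 21
i=5,k=1: even sum, res = 21+5 = 26
i=5,k=2: odd sum, res = 26-2 = 24
i=5,k=3: even sum, res = 24+15 = 39
i=5,k=4: odd sum, res = 39-4 = 35
i=5,k=5: even sum, res = 35+25 = 60
i=5,k=6: odd sum, res = 60-6 = 54
i=6,k=1: odd sum, res = 54-1 = 53
i=6,k=2: even sum, res = 53+12 = 65
i=6,k=3: odd sum, res = 65-3 = 62
i=6,k=4: even sum, res = 62+24 = 86
i=6,k=5: odd sum, res = 86-5 = 81
i=6,k=6: even sum, res = 81+36 = 117
i=6,k=7: odd sum, res = 117-7 = 110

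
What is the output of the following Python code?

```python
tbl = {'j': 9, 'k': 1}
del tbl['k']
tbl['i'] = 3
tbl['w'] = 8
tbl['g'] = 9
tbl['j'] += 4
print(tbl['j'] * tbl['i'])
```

39

del 'k' → {'j': 9}
tbl['i'] = 3 → {'j': 9, 'i': 3}
tbl['w'] = 8 → {'j': 9, 'i': 3, 'w': 8}
tbl['g'] = 9 → {'j': 9, 'i': 3, 'w': 8, 'g': 9}
tbl['j'] = 9+4 = 13 → {'j': 13, 'i': 3, 'w': 8, 'g': 9}
tbl['j']*tbl['i'] = 13*3 = 39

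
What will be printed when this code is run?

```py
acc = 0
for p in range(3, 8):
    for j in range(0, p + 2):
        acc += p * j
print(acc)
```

p=3,j=0: acc = 0+0 = 0
p=3,j=1: acc = 0+3 = 3
p=3,j=2: acc = 3+6 = 9
p=3,j=3: acc = 9+9 = 18
p=3,j=4: acc = 18+12 = 30
p=4,j=0: acc = 30+0 = 30
p=4,j=1: acc = 30+4 = 34
p=4,j=2: acc = 34+8 = 42
p=4,j=3: acc = 42+12 = 54
p=4,j=4: acc = 54+16 = 70
p=4,j=5: acc = 70+20 = 90
p=5,j=0: acc = 90+0 = 90
p=5,j=1: acc = 90+5 = 95
p=5,j=2: acc = 95+10 = 105
p=5,j=3: acc = 105+15 = 120
p=5,j=4: acc = 120+20 = 140
p=5,j=5: acc = 140+25 = 165
p=5,j=6: acc = 165+30 = 195
p=6,j=0: acc = 195+0 = 195
p=6,j=1: acc = 195+6 = 201
p=6,j=2: acc = 201+12 = 213
p=6,j=3: acc = 213+18 = 231
p=6,j=4: acc = 231+24 = 255
p=6,j=5: acc = 255+30 = 285
p=6,j=6: acc = 285+36 = 321
p=6,j=7: acc = 321+42 = 363
p=7,j=0: acc = 363+0 = 363
p=7,j=1: acc = 363+7 = 370
p=7,j=2: acc = 370+14 = 384
p=7,j=3: acc = 384+21 = 405
p=7,j=4: acc = 405+28 = 433
p=7,j=5: acc = 433+35 = 468
p=7,j=6: acc = 468+42 = 510
p=7,j=7: acc = 510+49 = 559
p=7,j=8: acc = 559+56 = 615

615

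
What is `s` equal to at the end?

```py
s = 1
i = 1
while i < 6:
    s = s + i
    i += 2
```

10

i=1: s = 1+1 = 2
i=3: s = 2+3 = 5
i=5: s = 5+5 = 10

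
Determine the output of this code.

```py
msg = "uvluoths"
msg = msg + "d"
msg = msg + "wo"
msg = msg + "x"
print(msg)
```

+ 'd' → 'uvluothsd'
+ 'wo' → 'uvluothsdwo'
+ 'x' → 'uvluothsdwox'

uvluothsdwox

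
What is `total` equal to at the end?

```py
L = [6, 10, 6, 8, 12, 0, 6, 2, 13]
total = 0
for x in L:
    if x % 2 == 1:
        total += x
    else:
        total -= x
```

x=6: not odd, total = 0-6 = -6
x=10: not odd, total = (-6)-10 = -16
x=6: not odd, total = (-16)-6 = -22
x=8: not odd, total = (-22)-8 = -30
x=12: not odd, total = (-30)-12 = -42
x=0: not odd, total = (-42)-0 = -42
x=6: not odd, total = (-42)-6 = -48
x=2: not odd, total = (-48)-2 = -50
x=13: odd, total = (-50)+13 = -37

-37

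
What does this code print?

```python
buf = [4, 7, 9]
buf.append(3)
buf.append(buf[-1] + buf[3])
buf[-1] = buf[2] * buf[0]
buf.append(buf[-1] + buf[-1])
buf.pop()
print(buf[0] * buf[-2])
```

12

append 3 → [4, 7, 9, 3]
append buf[-1]+buf[3] = 3+3 = 6 → [4, 7, 9, 3, 6]
buf[-1] = buf[2]*buf[0] = 9*4 = 36 → [4, 7, 9, 3, 36]
append buf[-1]+buf[-1] = 36+36 = 72 → [4, 7, 9, 3, 36, 72]
pop() removes 72 → [4, 7, 9, 3, 36]
buf[0]*buf[-2] = 4*3 = 12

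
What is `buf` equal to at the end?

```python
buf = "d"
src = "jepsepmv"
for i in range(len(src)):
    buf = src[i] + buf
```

'vmpespejd'

i=0: prepend 'j' → 'jd'
i=1: prepend 'e' → 'ejd'
i=2: prepend 'p' → 'pejd'
i=3: prepend 's' → 'spejd'
i=4: prepend 'e' → 'espejd'
i=5: prepend 'p' → 'pespejd'
i=6: prepend 'm' → 'mpespejd'
i=7: prepend 'v' → 'vmpespejd'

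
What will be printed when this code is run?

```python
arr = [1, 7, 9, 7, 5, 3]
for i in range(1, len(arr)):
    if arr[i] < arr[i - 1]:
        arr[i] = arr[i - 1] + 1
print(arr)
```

i=1: 7>=1, unchanged → [1, 7, 9, 7, 5, 3]
i=2: 9>=7, unchanged → [1, 7, 9, 7, 5, 3]
i=3: 7<9, arr[3] = 9+1 = 10 → [1, 7, 9, 10, 5, 3]
i=4: 5<10, arr[4] = 10+1 = 11 → [1, 7, 9, 10, 11, 3]
i=5: 3<11, arr[5] = 11+1 = 12 → [1, 7, 9, 10, 11, 12]

[1, 7, 9, 10, 11, 12]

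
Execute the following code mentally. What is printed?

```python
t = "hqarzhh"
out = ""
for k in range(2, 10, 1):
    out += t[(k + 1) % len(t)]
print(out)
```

rzhhhqar

k=2: add t[3]='r' → 'r'
k=3: add t[4]='z' → 'rz'
k=4: add t[5]='h' → 'rzh'
k=5: add t[6]='h' → 'rzhh'
k=6: add t[0]='h' → 'rzhhh'
k=7: add t[1]='q' → 'rzhhhq'
k=8: add t[2]='a' → 'rzhhhqa'
k=9: add t[3]='r' → 'rzhhhqar'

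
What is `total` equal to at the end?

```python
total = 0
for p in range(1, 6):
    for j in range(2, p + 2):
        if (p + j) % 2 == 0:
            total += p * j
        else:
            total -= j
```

p=1,j=2: odd sum, total = 0-2 = -2
p=2,j=2: even sum, total = (-2)+4 = 2
p=2,j=3: odd sum, total = 2-3 = -1
p=3,j=2: odd sum, total = (-1)-2 = -3
p=3,j=3: even sum, total = (-3)+9 = 6
p=3,j=4: odd sum, total = 6-4 = 2
p=4,j=2: even sum, total = 2+8 = 10
p=4,j=3: odd sum, total = 10-3 = 7
p=4,j=4: even sum, total = 7+16 = 23
p=4,j=5: odd sum, total = 23-5 = 18
p=5,j=2: odd sum, total = 18-2 = 16
p=5,j=3: even sum, total = 16+15 = 31
p=5,j=4: odd sum, total = 31-4 = 27
p=5,j=5: even sum, total = 27+25 = 52
p=5,j=6: odd sum, total = 52-6 = 46

46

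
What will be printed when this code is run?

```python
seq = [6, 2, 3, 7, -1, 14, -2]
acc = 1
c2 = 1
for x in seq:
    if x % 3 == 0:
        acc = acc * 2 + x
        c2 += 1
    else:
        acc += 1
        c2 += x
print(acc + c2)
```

48

x=6: %3==0, acc = 1*2+6 = 8; c2=2
x=2: not %3==0, acc = 8+1 = 9; c2=4
x=3: %3==0, acc = 9*2+3 = 21; c2=5
x=7: not %3==0, acc = 21+1 = 22; c2=12
x=-1: not %3==0, acc = 22+1 = 23; c2=11
x=14: not %3==0, acc = 23+1 = 24; c2=25
x=-2: not %3==0, acc = 24+1 = 25; c2=23
acc+c2 = 25+23 = 48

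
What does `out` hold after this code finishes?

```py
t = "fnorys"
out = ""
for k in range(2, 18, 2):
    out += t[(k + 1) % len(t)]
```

'rsnrsnrs'

k=2: add t[3]='r' → 'r'
k=4: add t[5]='s' → 'rs'
k=6: add t[1]='n' → 'rsn'
k=8: add t[3]='r' → 'rsnr'
k=10: add t[5]='s' → 'rsnrs'
k=12: add t[1]='n' → 'rsnrsn'
k=14: add t[3]='r' → 'rsnrsnr'
k=16: add t[5]='s' → 'rsnrsnrs'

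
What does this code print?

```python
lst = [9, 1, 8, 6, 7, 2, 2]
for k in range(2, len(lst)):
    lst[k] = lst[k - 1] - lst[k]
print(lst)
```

[9, 1, -7, -13, -20, -22, -24]

k=2: lst[2] = 1-8 = -7 → [9, 1, -7, 6, 7, 2, 2]
k=3: lst[3] = (-7)-6 = -13 → [9, 1, -7, -13, 7, 2, 2]
k=4: lst[4] = (-13)-7 = -20 → [9, 1, -7, -13, -20, 2, 2]
k=5: lst[5] = (-20)-2 = -22 → [9, 1, -7, -13, -20, -22, 2]
k=6: lst[6] = (-22)-2 = -24 → [9, 1, -7, -13, -20, -22, -24]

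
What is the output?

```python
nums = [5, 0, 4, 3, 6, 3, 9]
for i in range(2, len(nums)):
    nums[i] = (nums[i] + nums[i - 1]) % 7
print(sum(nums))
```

21

i=2: nums[2] = (4+0)%7 = 4 → [5, 0, 4, 3, 6, 3, 9]
i=3: nums[3] = (3+4)%7 = 0 → [5, 0, 4, 0, 6, 3, 9]
i=4: nums[4] = (6+0)%7 = 6 → [5, 0, 4, 0, 6, 3, 9]
i=5: nums[5] = (3+6)%7 = 2 → [5, 0, 4, 0, 6, 2, 9]
i=6: nums[6] = (9+2)%7 = 4 → [5, 0, 4, 0, 6, 2, 4]
sum = 21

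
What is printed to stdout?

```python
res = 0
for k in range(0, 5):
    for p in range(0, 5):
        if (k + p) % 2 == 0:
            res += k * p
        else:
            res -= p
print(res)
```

28

k=0,p=0: even sum, res = 0+0 = 0
k=0,p=1: odd sum, res = 0-1 = -1
k=0,p=2: even sum, res = (-1)+0 = -1
k=0,p=3: odd sum, res = (-1)-3 = -4
k=0,p=4: even sum, res = (-4)+0 = -4
k=1,p=0: odd sum, res = (-4)-0 = -4
k=1,p=1: even sum, res = (-4)+1 = -3
k=1,p=2: odd sum, res = (-3)-2 = -5
k=1,p=3: even sum, res = (-5)+3 = -2
k=1,p=4: odd sum, res = (-2)-4 = -6
k=2,p=0: even sum, res = (-6)+0 = -6
k=2,p=1: odd sum, res = (-6)-1 = -7
k=2,p=2: even sum, res = (-7)+4 = -3
k=2,p=3: odd sum, res = (-3)-3 = -6
k=2,p=4: even sum, res = (-6)+8 = 2
k=3,p=0: odd sum, res = 2-0 = 2
k=3,p=1: even sum, res = 2+3 = 5
k=3,p=2: odd sum, res = 5-2 = 3
k=3,p=3: even sum, res = 3+9 = 12
k=3,p=4: odd sum, res = 12-4 = 8
k=4,p=0: even sum, res = 8+0 = 8
k=4,p=1: odd sum, res = 8-1 = 7
k=4,p=2: even sum, res = 7+8 = 15
k=4,p=3: odd sum, res = 15-3 = 12
k=4,p=4: even sum, res = 12+16 = 28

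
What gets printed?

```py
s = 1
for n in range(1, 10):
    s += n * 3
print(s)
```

n=1: s = 1+1*3 = 4
n=2: s = 4+2*3 = 10
n=3: s = 10+3*3 = 19
n=4: s = 19+4*3 = 31
n=5: s = 31+5*3 = 46
n=6: s = 46+6*3 = 64
n=7: s = 64+7*3 = 85
n=8: s = 85+8*3 = 109
n=9: s = 109+9*3 = 136

136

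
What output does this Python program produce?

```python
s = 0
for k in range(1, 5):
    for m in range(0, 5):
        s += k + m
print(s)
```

90

k=1,m=0: s = 0+1 = 1
k=1,m=1: s = 1+2 = 3
k=1,m=2: s = 3+3 = 6
k=1,m=3: s = 6+4 = 10
k=1,m=4: s = 10+5 = 15
k=2,m=0: s = 15+2 = 17
k=2,m=1: s = 17+3 = 20
k=2,m=2: s = 20+4 = 24
k=2,m=3: s = 24+5 = 29
k=2,m=4: s = 29+6 = 35
k=3,m=0: s = 35+3 = 38
k=3,m=1: s = 38+4 = 42
k=3,m=2: s = 42+5 = 47
k=3,m=3: s = 47+6 = 53
k=3,m=4: s = 53+7 = 60
k=4,m=0: s = 60+4 = 64
k=4,m=1: s = 64+5 = 69
k=4,m=2: s = 69+6 = 75
k=4,m=3: s = 75+7 = 82
k=4,m=4: s = 82+8 = 90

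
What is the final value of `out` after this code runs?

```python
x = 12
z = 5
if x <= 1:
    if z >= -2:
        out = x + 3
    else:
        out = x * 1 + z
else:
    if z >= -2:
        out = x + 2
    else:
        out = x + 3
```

14

x=12, z=5
x <= 1 is False; z >= -2 is True
→ out = x + 2 = 14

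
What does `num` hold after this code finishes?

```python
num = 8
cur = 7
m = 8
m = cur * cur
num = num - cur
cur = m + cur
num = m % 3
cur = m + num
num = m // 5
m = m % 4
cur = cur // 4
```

m = 7*7 = 49
num = 8-7 = 1
cur = 49+7 = 56
num = 49%3 = 1
cur = 49+1 = 50
num = 49//5 = 9
m = 49%4 = 1
cur = 50//4 = 12

9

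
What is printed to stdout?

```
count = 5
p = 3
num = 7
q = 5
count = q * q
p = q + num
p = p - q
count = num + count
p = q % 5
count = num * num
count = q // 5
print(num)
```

count = 5*5 = 25
p = 5+7 = 12
p = 12-5 = 7
count = 7+25 = 32
p = 5%5 = 0
count = 7*7 = 49
count = 5//5 = 1

7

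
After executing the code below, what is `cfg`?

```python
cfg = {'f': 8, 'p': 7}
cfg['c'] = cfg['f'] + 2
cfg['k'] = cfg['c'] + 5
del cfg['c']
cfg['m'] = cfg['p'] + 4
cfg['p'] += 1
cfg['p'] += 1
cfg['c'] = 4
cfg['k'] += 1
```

{'f': 8, 'p': 9, 'k': 16, 'm': 11, 'c': 4}

cfg['c'] = cfg['f']+2 = 10 → {'f': 8, 'p': 7, 'c': 10}
cfg['k'] = cfg['c']+5 = 15 → {'f': 8, 'p': 7, 'c': 10, 'k': 15}
del 'c' → {'f': 8, 'p': 7, 'k': 15}
cfg['m'] = cfg['p']+4 = 11 → {'f': 8, 'p': 7, 'k': 15, 'm': 11}
cfg['p'] = 7+1 = 8 → {'f': 8, 'p': 8, 'k': 15, 'm': 11}
cfg['p'] = 8+1 = 9 → {'f': 8, 'p': 9, 'k': 15, 'm': 11}
cfg['c'] = 4 → {'f': 8, 'p': 9, 'k': 15, 'm': 11, 'c': 4}
cfg['k'] = 15+1 = 16 → {'f': 8, 'p': 9, 'k': 16, 'm': 11, 'c': 4}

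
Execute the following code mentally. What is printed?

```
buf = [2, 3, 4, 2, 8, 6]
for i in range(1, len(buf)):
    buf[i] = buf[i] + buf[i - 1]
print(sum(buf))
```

i=1: buf[1] = 3+2 = 5 → [2, 5, 4, 2, 8, 6]
i=2: buf[2] = 4+5 = 9 → [2, 5, 9, 2, 8, 6]
i=3: buf[3] = 2+9 = 11 → [2, 5, 9, 11, 8, 6]
i=4: buf[4] = 8+11 = 19 → [2, 5, 9, 11, 19, 6]
i=5: buf[5] = 6+19 = 25 → [2, 5, 9, 11, 19, 25]
sum = 71

71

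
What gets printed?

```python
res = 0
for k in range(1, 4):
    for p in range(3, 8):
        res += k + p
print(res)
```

k=1,p=3: res = 0+4 = 4
k=1,p=4: res = 4+5 = 9
k=1,p=5: res = 9+6 = 15
k=1,p=6: res = 15+7 = 22
k=1,p=7: res = 22+8 = 30
k=2,p=3: res = 30+5 = 35
k=2,p=4: res = 35+6 = 41
k=2,p=5: res = 41+7 = 48
k=2,p=6: res = 48+8 = 56
k=2,p=7: res = 56+9 = 65
k=3,p=3: res = 65+6 = 71
k=3,p=4: res = 71+7 = 78
k=3,p=5: res = 78+8 = 86
k=3,p=6: res = 86+9 = 95
k=3,p=7: res = 95+10 = 105

105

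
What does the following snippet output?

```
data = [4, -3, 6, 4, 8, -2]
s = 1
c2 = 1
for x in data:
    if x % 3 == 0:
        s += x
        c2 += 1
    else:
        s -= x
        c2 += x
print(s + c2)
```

7

x=4: not %3==0, s = 1-4 = -3; c2=5
x=-3: %3==0, s = (-3)+(-3) = -6; c2=6
x=6: %3==0, s = (-6)+6 = 0; c2=7
x=4: not %3==0, s = 0-4 = -4; c2=11
x=8: not %3==0, s = (-4)-8 = -12; c2=19
x=-2: not %3==0, s = (-12)-(-2) = -10; c2=17
s+c2 = (-10)+17 = 7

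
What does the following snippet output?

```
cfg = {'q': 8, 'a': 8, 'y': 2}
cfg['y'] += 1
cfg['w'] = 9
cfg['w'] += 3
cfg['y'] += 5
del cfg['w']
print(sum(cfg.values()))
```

cfg['y'] = 2+1 = 3 → {'q': 8, 'a': 8, 'y': 3}
cfg['w'] = 9 → {'q': 8, 'a': 8, 'y': 3, 'w': 9}
cfg['w'] = 9+3 = 12 → {'q': 8, 'a': 8, 'y': 3, 'w': 12}
cfg['y'] = 3+5 = 8 → {'q': 8, 'a': 8, 'y': 8, 'w': 12}
del 'w' → {'q': 8, 'a': 8, 'y': 8}
sum of values = 24

24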